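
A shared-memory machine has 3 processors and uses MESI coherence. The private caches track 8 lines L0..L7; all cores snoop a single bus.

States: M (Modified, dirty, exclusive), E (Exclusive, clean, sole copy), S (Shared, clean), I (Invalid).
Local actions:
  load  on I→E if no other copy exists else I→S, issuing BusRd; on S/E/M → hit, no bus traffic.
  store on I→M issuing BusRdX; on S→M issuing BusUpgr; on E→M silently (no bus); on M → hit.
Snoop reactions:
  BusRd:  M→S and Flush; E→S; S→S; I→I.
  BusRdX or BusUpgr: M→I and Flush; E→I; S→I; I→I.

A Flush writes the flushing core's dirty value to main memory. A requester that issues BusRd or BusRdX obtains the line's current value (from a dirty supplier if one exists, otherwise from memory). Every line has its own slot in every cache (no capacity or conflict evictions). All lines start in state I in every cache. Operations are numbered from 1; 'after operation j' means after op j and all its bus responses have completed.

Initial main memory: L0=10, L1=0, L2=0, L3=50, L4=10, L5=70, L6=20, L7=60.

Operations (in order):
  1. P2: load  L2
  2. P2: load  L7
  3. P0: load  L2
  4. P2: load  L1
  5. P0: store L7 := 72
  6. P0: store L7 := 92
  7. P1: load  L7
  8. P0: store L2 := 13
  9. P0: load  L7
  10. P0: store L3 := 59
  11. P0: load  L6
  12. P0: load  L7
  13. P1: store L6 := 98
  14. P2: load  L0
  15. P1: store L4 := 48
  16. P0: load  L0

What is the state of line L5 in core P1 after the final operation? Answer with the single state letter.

1. P2: load  L2  bus=[BusRd]  L2: P0=I P1=I P2=E  mem[L2]=0
2. P2: load  L7  bus=[BusRd]  L7: P0=I P1=I P2=E  mem[L7]=60
3. P0: load  L2  bus=[BusRd]  L2: P0=S P1=I P2=S  mem[L2]=0
4. P2: load  L1  bus=[BusRd]  L1: P0=I P1=I P2=E  mem[L1]=0
5. P0: store L7 := 72  bus=[BusRdX]  L7: P0=M P1=I P2=I  mem[L7]=60
6. P0: store L7 := 92  bus=[-]  L7: P0=M P1=I P2=I  mem[L7]=60
7. P1: load  L7  bus=[BusRd,Flush]  L7: P0=S P1=S P2=I  mem[L7]=92
8. P0: store L2 := 13  bus=[BusUpgr]  L2: P0=M P1=I P2=I  mem[L2]=0
9. P0: load  L7  bus=[-]  L7: P0=S P1=S P2=I  mem[L7]=92
10. P0: store L3 := 59  bus=[BusRdX]  L3: P0=M P1=I P2=I  mem[L3]=50
11. P0: load  L6  bus=[BusRd]  L6: P0=E P1=I P2=I  mem[L6]=20
12. P0: load  L7  bus=[-]  L7: P0=S P1=S P2=I  mem[L7]=92
13. P1: store L6 := 98  bus=[BusRdX]  L6: P0=I P1=M P2=I  mem[L6]=20
14. P2: load  L0  bus=[BusRd]  L0: P0=I P1=I P2=E  mem[L0]=10
15. P1: store L4 := 48  bus=[BusRdX]  L4: P0=I P1=M P2=I  mem[L4]=10
16. P0: load  L0  bus=[BusRd]  L0: P0=S P1=I P2=S  mem[L0]=10

state = I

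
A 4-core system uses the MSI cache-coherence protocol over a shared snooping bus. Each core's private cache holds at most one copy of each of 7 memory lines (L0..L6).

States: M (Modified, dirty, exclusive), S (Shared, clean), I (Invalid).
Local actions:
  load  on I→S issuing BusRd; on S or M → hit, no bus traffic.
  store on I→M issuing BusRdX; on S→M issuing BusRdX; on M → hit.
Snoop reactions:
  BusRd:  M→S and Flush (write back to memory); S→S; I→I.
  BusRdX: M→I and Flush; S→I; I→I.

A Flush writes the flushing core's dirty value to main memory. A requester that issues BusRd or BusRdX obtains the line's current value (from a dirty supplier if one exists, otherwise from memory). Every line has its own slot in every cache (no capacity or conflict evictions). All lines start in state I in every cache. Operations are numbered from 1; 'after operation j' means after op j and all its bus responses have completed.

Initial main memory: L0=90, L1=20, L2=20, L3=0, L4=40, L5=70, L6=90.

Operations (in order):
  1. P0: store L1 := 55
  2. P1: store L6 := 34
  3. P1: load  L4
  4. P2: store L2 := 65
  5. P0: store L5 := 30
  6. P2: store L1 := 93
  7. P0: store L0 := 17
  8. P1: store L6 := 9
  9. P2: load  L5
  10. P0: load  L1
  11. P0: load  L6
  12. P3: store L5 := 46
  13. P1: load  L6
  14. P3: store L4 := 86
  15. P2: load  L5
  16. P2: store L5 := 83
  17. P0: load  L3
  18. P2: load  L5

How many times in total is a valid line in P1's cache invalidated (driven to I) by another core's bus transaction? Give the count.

step 1: P0: store L1 := 55  ⟶  MIII  (L1)  txn=BusRdX  M[L1]=20
step 2: P1: store L6 := 34  ⟶  IMII  (L6)  txn=BusRdX  M[L6]=90
step 3: P1: load  L4  ⟶  ISII  (L4)  txn=BusRd  M[L4]=40
step 4: P2: store L2 := 65  ⟶  IIMI  (L2)  txn=BusRdX  M[L2]=20
step 5: P0: store L5 := 30  ⟶  MIII  (L5)  txn=BusRdX  M[L5]=70
step 6: P2: store L1 := 93  ⟶  IIMI  (L1)  txn=BusRdX+Flush  M[L1]=55
step 7: P0: store L0 := 17  ⟶  MIII  (L0)  txn=BusRdX  M[L0]=90
step 8: P1: store L6 := 9  ⟶  IMII  (L6)  txn=∅  M[L6]=90
step 9: P2: load  L5  ⟶  SISI  (L5)  txn=BusRd+Flush  M[L5]=30
step 10: P0: load  L1  ⟶  SISI  (L1)  txn=BusRd+Flush  M[L1]=93
step 11: P0: load  L6  ⟶  SSII  (L6)  txn=BusRd+Flush  M[L6]=9
step 12: P3: store L5 := 46  ⟶  IIIM  (L5)  txn=BusRdX  M[L5]=30
step 13: P1: load  L6  ⟶  SSII  (L6)  txn=∅  M[L6]=9
step 14: P3: store L4 := 86  ⟶  IIIM  (L4)  txn=BusRdX  M[L4]=40
step 15: P2: load  L5  ⟶  IISS  (L5)  txn=BusRd+Flush  M[L5]=46
step 16: P2: store L5 := 83  ⟶  IIMI  (L5)  txn=BusRdX  M[L5]=46
step 17: P0: load  L3  ⟶  SIII  (L3)  txn=BusRd  M[L3]=0
step 18: P2: load  L5  ⟶  IIMI  (L5)  txn=∅  M[L5]=46

invalidations = 1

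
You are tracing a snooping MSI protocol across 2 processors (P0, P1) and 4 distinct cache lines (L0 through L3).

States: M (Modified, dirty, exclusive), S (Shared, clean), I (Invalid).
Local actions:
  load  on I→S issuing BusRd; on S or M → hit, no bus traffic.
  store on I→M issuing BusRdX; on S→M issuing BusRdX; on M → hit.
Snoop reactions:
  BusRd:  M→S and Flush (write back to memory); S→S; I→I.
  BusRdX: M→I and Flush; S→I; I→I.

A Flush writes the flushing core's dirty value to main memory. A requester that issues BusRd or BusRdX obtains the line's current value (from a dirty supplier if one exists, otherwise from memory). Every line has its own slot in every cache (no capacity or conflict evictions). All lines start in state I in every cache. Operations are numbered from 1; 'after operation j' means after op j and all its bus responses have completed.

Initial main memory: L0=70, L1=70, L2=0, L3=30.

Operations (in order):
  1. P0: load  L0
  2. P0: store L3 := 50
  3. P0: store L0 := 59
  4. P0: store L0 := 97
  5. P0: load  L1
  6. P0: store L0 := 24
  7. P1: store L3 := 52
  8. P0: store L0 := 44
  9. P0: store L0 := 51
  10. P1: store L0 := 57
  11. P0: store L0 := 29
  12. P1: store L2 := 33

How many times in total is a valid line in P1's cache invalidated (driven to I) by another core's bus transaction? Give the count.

  op1 P0: load  L0 → S/I on L0; bus BusRd; mem=70
  op2 P0: store L3 := 50 → M/I on L3; bus BusRdX; mem=30
  op3 P0: store L0 := 59 → M/I on L0; bus BusRdX; mem=70
  op4 P0: store L0 := 97 → M/I on L0; bus (none); mem=70
  op5 P0: load  L1 → S/I on L1; bus BusRd; mem=70
  op6 P0: store L0 := 24 → M/I on L0; bus (none); mem=70
  op7 P1: store L3 := 52 → I/M on L3; bus BusRdX Flush; mem=50
  op8 P0: store L0 := 44 → M/I on L0; bus (none); mem=70
  op9 P0: store L0 := 51 → M/I on L0; bus (none); mem=70
  op10 P1: store L0 := 57 → I/M on L0; bus BusRdX Flush; mem=51
  op11 P0: store L0 := 29 → M/I on L0; bus BusRdX Flush; mem=57
  op12 P1: store L2 := 33 → I/M on L2; bus BusRdX; mem=0

invalidations = 1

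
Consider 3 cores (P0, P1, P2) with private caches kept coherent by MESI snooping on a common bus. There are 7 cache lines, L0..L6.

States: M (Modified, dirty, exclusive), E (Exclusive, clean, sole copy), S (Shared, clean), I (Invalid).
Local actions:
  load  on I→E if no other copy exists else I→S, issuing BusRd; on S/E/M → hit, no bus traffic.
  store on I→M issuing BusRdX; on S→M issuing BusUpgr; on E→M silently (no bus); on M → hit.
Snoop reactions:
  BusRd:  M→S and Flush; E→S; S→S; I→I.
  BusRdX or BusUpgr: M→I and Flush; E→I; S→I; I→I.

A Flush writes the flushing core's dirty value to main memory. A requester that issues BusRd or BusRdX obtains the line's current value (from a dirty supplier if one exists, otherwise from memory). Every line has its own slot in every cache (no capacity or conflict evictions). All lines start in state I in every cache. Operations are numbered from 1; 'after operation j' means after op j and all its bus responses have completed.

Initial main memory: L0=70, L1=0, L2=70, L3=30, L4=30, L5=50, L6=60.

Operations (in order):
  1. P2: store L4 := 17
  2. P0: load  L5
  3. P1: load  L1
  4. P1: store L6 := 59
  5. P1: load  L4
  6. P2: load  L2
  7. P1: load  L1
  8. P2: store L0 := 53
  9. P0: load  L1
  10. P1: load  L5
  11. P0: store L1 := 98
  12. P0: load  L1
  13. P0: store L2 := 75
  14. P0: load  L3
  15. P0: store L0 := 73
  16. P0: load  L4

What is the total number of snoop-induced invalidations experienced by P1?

invalidations = 1

  op1 P2: store L4 := 17 → I/I/M on L4; bus BusRdX; mem=30
  op2 P0: load  L5 → E/I/I on L5; bus BusRd; mem=50
  op3 P1: load  L1 → I/E/I on L1; bus BusRd; mem=0
  op4 P1: store L6 := 59 → I/M/I on L6; bus BusRdX; mem=60
  op5 P1: load  L4 → I/S/S on L4; bus BusRd Flush; mem=17
  op6 P2: load  L2 → I/I/E on L2; bus BusRd; mem=70
  op7 P1: load  L1 → I/E/I on L1; bus (none); mem=0
  op8 P2: store L0 := 53 → I/I/M on L0; bus BusRdX; mem=70
  op9 P0: load  L1 → S/S/I on L1; bus BusRd; mem=0
  op10 P1: load  L5 → S/S/I on L5; bus BusRd; mem=50
  op11 P0: store L1 := 98 → M/I/I on L1; bus BusUpgr; mem=0
  op12 P0: load  L1 → M/I/I on L1; bus (none); mem=0
  op13 P0: store L2 := 75 → M/I/I on L2; bus BusRdX; mem=70
  op14 P0: load  L3 → E/I/I on L3; bus BusRd; mem=30
  op15 P0: store L0 := 73 → M/I/I on L0; bus BusRdX Flush; mem=53
  op16 P0: load  L4 → S/S/S on L4; bus BusRd; mem=17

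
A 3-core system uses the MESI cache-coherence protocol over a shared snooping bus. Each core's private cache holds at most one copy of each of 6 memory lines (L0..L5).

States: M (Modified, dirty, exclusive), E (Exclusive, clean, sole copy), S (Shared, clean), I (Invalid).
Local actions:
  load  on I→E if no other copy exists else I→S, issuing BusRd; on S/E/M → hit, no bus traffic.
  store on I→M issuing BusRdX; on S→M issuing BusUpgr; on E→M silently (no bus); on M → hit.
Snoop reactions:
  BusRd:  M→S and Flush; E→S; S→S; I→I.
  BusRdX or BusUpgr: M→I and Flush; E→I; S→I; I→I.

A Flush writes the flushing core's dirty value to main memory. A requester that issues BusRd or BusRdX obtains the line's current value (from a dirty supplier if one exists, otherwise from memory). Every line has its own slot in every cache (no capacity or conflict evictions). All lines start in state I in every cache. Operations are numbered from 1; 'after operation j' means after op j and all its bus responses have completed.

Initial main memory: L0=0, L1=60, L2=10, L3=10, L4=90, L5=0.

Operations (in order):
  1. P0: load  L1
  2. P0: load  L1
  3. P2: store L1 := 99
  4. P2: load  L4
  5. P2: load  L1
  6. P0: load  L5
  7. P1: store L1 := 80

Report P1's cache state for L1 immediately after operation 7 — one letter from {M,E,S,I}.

1. P0: load  L1  bus=[BusRd]  L1: P0=E P1=I P2=I  mem[L1]=60
2. P0: load  L1  bus=[-]  L1: P0=E P1=I P2=I  mem[L1]=60
3. P2: store L1 := 99  bus=[BusRdX]  L1: P0=I P1=I P2=M  mem[L1]=60
4. P2: load  L4  bus=[BusRd]  L4: P0=I P1=I P2=E  mem[L4]=90
5. P2: load  L1  bus=[-]  L1: P0=I P1=I P2=M  mem[L1]=60
6. P0: load  L5  bus=[BusRd]  L5: P0=E P1=I P2=I  mem[L5]=0
7. P1: store L1 := 80  bus=[BusRdX,Flush]  L1: P0=I P1=M P2=I  mem[L1]=99

state = M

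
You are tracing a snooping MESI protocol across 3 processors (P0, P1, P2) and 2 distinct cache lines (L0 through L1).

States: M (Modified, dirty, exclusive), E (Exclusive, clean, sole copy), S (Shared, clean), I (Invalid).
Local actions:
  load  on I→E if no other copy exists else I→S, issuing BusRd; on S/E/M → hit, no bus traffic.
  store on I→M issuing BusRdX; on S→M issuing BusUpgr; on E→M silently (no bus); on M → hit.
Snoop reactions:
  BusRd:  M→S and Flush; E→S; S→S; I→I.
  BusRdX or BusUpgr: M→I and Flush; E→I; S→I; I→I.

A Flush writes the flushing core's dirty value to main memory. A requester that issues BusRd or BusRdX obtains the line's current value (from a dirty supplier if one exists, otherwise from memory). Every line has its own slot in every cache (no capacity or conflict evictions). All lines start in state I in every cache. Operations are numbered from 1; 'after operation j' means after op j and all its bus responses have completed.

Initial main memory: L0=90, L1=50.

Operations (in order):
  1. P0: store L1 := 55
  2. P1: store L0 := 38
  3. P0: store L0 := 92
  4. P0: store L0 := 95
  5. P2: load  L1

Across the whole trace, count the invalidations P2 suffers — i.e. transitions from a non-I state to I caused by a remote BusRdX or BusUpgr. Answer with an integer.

  op1 P0: store L1 := 55 → M/I/I on L1; bus BusRdX; mem=50
  op2 P1: store L0 := 38 → I/M/I on L0; bus BusRdX; mem=90
  op3 P0: store L0 := 92 → M/I/I on L0; bus BusRdX Flush; mem=38
  op4 P0: store L0 := 95 → M/I/I on L0; bus (none); mem=38
  op5 P2: load  L1 → S/I/S on L1; bus BusRd Flush; mem=55

invalidations = 0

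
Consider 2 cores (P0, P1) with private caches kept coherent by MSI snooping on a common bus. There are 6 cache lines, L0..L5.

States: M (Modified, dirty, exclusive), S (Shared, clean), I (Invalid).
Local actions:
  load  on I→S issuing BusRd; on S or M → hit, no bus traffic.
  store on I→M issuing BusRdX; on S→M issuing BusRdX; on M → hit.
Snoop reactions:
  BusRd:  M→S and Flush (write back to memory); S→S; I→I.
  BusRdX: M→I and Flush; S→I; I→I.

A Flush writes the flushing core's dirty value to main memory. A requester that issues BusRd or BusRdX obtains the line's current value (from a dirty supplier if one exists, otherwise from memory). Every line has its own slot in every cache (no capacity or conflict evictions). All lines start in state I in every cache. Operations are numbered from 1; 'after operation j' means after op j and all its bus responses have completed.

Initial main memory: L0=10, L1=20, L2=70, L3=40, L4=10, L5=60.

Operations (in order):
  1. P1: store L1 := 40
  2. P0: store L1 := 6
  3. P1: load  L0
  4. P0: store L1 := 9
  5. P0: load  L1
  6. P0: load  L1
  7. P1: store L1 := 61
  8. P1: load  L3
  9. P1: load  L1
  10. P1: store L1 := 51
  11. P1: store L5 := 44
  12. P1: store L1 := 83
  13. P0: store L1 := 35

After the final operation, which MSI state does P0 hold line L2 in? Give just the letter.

state = I

1. P1: store L1 := 40  bus=[BusRdX]  L1: P0=I P1=M  mem[L1]=20
2. P0: store L1 := 6  bus=[BusRdX,Flush]  L1: P0=M P1=I  mem[L1]=40
3. P1: load  L0  bus=[BusRd]  L0: P0=I P1=S  mem[L0]=10
4. P0: store L1 := 9  bus=[-]  L1: P0=M P1=I  mem[L1]=40
5. P0: load  L1  bus=[-]  L1: P0=M P1=I  mem[L1]=40
6. P0: load  L1  bus=[-]  L1: P0=M P1=I  mem[L1]=40
7. P1: store L1 := 61  bus=[BusRdX,Flush]  L1: P0=I P1=M  mem[L1]=9
8. P1: load  L3  bus=[BusRd]  L3: P0=I P1=S  mem[L3]=40
9. P1: load  L1  bus=[-]  L1: P0=I P1=M  mem[L1]=9
10. P1: store L1 := 51  bus=[-]  L1: P0=I P1=M  mem[L1]=9
11. P1: store L5 := 44  bus=[BusRdX]  L5: P0=I P1=M  mem[L5]=60
12. P1: store L1 := 83  bus=[-]  L1: P0=I P1=M  mem[L1]=9
13. P0: store L1 := 35  bus=[BusRdX,Flush]  L1: P0=M P1=I  mem[L1]=83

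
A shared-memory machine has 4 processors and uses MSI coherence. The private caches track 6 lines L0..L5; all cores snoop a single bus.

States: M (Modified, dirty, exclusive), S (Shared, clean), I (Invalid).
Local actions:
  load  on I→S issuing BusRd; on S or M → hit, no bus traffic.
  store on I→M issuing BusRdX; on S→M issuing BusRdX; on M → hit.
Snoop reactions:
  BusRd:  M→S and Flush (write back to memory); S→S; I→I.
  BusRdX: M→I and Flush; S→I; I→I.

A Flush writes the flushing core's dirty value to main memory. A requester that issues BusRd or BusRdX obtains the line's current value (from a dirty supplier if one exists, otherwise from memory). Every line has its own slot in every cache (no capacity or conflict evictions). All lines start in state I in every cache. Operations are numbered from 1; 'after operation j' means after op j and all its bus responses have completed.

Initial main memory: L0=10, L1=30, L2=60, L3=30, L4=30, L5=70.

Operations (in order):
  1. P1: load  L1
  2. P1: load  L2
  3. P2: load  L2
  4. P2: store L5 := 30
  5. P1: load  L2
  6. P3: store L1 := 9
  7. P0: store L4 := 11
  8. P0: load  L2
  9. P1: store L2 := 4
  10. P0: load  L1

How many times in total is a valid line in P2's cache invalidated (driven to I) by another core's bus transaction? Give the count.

1. P1: load  L1  bus=[BusRd]  L1: P0=I P1=S P2=I P3=I  mem[L1]=30
2. P1: load  L2  bus=[BusRd]  L2: P0=I P1=S P2=I P3=I  mem[L2]=60
3. P2: load  L2  bus=[BusRd]  L2: P0=I P1=S P2=S P3=I  mem[L2]=60
4. P2: store L5 := 30  bus=[BusRdX]  L5: P0=I P1=I P2=M P3=I  mem[L5]=70
5. P1: load  L2  bus=[-]  L2: P0=I P1=S P2=S P3=I  mem[L2]=60
6. P3: store L1 := 9  bus=[BusRdX]  L1: P0=I P1=I P2=I P3=M  mem[L1]=30
7. P0: store L4 := 11  bus=[BusRdX]  L4: P0=M P1=I P2=I P3=I  mem[L4]=30
8. P0: load  L2  bus=[BusRd]  L2: P0=S P1=S P2=S P3=I  mem[L2]=60
9. P1: store L2 := 4  bus=[BusRdX]  L2: P0=I P1=M P2=I P3=I  mem[L2]=60
10. P0: load  L1  bus=[BusRd,Flush]  L1: P0=S P1=I P2=I P3=S  mem[L1]=9

invalidations = 1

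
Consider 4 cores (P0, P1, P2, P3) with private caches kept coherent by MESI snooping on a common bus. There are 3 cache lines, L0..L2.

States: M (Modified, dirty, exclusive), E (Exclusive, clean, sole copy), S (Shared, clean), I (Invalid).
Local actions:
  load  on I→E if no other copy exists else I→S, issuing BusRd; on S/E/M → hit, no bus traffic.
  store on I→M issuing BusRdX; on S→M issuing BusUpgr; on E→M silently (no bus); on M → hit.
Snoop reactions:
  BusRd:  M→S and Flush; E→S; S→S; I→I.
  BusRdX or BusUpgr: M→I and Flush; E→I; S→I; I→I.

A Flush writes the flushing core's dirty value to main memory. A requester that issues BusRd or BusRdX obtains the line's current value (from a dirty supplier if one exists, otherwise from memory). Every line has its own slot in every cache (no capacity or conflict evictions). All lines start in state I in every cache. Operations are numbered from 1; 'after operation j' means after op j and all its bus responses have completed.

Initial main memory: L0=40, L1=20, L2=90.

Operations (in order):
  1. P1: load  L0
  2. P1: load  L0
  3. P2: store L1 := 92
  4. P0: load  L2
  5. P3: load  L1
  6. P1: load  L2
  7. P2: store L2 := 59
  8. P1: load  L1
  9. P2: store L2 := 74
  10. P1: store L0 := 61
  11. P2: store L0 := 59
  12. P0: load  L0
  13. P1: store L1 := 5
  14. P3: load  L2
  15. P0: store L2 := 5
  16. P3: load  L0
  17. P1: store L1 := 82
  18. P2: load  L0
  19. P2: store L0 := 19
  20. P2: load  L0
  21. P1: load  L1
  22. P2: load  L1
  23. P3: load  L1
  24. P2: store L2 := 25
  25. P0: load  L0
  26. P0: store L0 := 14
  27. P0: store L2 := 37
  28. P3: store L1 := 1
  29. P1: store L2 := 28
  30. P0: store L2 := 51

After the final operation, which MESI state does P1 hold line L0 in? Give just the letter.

[1] P1: load  L0 | P0:I, P1:E(40), P2:I, P3:I | bus: BusRd
[2] P1: load  L0 | P0:I, P1:E(40), P2:I, P3:I | bus: none
[3] P2: store L1 := 92 | P0:I, P1:I, P2:M(92), P3:I | bus: BusRdX
[4] P0: load  L2 | P0:E(90), P1:I, P2:I, P3:I | bus: BusRd
[5] P3: load  L1 | P0:I, P1:I, P2:S(92), P3:S(92) | bus: BusRd,Flush
[6] P1: load  L2 | P0:S(90), P1:S(90), P2:I, P3:I | bus: BusRd
[7] P2: store L2 := 59 | P0:I, P1:I, P2:M(59), P3:I | bus: BusRdX
[8] P1: load  L1 | P0:I, P1:S(92), P2:S(92), P3:S(92) | bus: BusRd
[9] P2: store L2 := 74 | P0:I, P1:I, P2:M(74), P3:I | bus: none
[10] P1: store L0 := 61 | P0:I, P1:M(61), P2:I, P3:I | bus: none
[11] P2: store L0 := 59 | P0:I, P1:I, P2:M(59), P3:I | bus: BusRdX,Flush
[12] P0: load  L0 | P0:S(59), P1:I, P2:S(59), P3:I | bus: BusRd,Flush
[13] P1: store L1 := 5 | P0:I, P1:M(5), P2:I, P3:I | bus: BusUpgr
[14] P3: load  L2 | P0:I, P1:I, P2:S(74), P3:S(74) | bus: BusRd,Flush
[15] P0: store L2 := 5 | P0:M(5), P1:I, P2:I, P3:I | bus: BusRdX
[16] P3: load  L0 | P0:S(59), P1:I, P2:S(59), P3:S(59) | bus: BusRd
[17] P1: store L1 := 82 | P0:I, P1:M(82), P2:I, P3:I | bus: none
[18] P2: load  L0 | P0:S(59), P1:I, P2:S(59), P3:S(59) | bus: none
[19] P2: store L0 := 19 | P0:I, P1:I, P2:M(19), P3:I | bus: BusUpgr
[20] P2: load  L0 | P0:I, P1:I, P2:M(19), P3:I | bus: none
[21] P1: load  L1 | P0:I, P1:M(82), P2:I, P3:I | bus: none
[22] P2: load  L1 | P0:I, P1:S(82), P2:S(82), P3:I | bus: BusRd,Flush
[23] P3: load  L1 | P0:I, P1:S(82), P2:S(82), P3:S(82) | bus: BusRd
[24] P2: store L2 := 25 | P0:I, P1:I, P2:M(25), P3:I | bus: BusRdX,Flush
[25] P0: load  L0 | P0:S(19), P1:I, P2:S(19), P3:I | bus: BusRd,Flush
[26] P0: store L0 := 14 | P0:M(14), P1:I, P2:I, P3:I | bus: BusUpgr
[27] P0: store L2 := 37 | P0:M(37), P1:I, P2:I, P3:I | bus: BusRdX,Flush
[28] P3: store L1 := 1 | P0:I, P1:I, P2:I, P3:M(1) | bus: BusUpgr
[29] P1: store L2 := 28 | P0:I, P1:M(28), P2:I, P3:I | bus: BusRdX,Flush
[30] P0: store L2 := 51 | P0:M(51), P1:I, P2:I, P3:I | bus: BusRdX,Flush

state = I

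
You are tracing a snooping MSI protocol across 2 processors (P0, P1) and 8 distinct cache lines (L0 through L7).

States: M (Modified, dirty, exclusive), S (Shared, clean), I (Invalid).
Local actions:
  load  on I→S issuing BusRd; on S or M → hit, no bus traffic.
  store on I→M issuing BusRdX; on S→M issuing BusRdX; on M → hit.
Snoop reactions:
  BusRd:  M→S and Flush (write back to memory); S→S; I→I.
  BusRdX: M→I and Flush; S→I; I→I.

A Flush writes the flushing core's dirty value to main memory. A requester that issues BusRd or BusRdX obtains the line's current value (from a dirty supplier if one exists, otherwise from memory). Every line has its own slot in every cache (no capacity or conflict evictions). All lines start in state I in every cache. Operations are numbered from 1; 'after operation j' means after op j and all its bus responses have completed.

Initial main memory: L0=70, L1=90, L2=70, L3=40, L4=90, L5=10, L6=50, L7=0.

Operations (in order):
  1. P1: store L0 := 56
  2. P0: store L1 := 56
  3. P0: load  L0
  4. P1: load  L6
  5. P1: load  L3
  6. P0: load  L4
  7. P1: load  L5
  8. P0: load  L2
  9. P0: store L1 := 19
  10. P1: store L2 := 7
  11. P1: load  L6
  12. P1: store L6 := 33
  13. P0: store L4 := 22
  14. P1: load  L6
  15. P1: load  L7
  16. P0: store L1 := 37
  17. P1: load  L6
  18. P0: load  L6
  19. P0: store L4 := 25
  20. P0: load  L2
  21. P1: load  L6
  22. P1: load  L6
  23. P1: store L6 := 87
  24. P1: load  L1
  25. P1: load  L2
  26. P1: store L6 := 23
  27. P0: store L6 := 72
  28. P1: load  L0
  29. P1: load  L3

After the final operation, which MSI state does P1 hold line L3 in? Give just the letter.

state = S

step 1: P1: store L0 := 56  ⟶  IM  (L0)  txn=BusRdX  M[L0]=70
step 2: P0: store L1 := 56  ⟶  MI  (L1)  txn=BusRdX  M[L1]=90
step 3: P0: load  L0  ⟶  SS  (L0)  txn=BusRd+Flush  M[L0]=56
step 4: P1: load  L6  ⟶  IS  (L6)  txn=BusRd  M[L6]=50
step 5: P1: load  L3  ⟶  IS  (L3)  txn=BusRd  M[L3]=40
step 6: P0: load  L4  ⟶  SI  (L4)  txn=BusRd  M[L4]=90
step 7: P1: load  L5  ⟶  IS  (L5)  txn=BusRd  M[L5]=10
step 8: P0: load  L2  ⟶  SI  (L2)  txn=BusRd  M[L2]=70
step 9: P0: store L1 := 19  ⟶  MI  (L1)  txn=∅  M[L1]=90
step 10: P1: store L2 := 7  ⟶  IM  (L2)  txn=BusRdX  M[L2]=70
step 11: P1: load  L6  ⟶  IS  (L6)  txn=∅  M[L6]=50
step 12: P1: store L6 := 33  ⟶  IM  (L6)  txn=BusRdX  M[L6]=50
step 13: P0: store L4 := 22  ⟶  MI  (L4)  txn=BusRdX  M[L4]=90
step 14: P1: load  L6  ⟶  IM  (L6)  txn=∅  M[L6]=50
step 15: P1: load  L7  ⟶  IS  (L7)  txn=BusRd  M[L7]=0
step 16: P0: store L1 := 37  ⟶  MI  (L1)  txn=∅  M[L1]=90
step 17: P1: load  L6  ⟶  IM  (L6)  txn=∅  M[L6]=50
step 18: P0: load  L6  ⟶  SS  (L6)  txn=BusRd+Flush  M[L6]=33
step 19: P0: store L4 := 25  ⟶  MI  (L4)  txn=∅  M[L4]=90
step 20: P0: load  L2  ⟶  SS  (L2)  txn=BusRd+Flush  M[L2]=7
step 21: P1: load  L6  ⟶  SS  (L6)  txn=∅  M[L6]=33
step 22: P1: load  L6  ⟶  SS  (L6)  txn=∅  M[L6]=33
step 23: P1: store L6 := 87  ⟶  IM  (L6)  txn=BusRdX  M[L6]=33
step 24: P1: load  L1  ⟶  SS  (L1)  txn=BusRd+Flush  M[L1]=37
step 25: P1: load  L2  ⟶  SS  (L2)  txn=∅  M[L2]=7
step 26: P1: store L6 := 23  ⟶  IM  (L6)  txn=∅  M[L6]=33
step 27: P0: store L6 := 72  ⟶  MI  (L6)  txn=BusRdX+Flush  M[L6]=23
step 28: P1: load  L0  ⟶  SS  (L0)  txn=∅  M[L0]=56
step 29: P1: load  L3  ⟶  IS  (L3)  txn=∅  M[L3]=40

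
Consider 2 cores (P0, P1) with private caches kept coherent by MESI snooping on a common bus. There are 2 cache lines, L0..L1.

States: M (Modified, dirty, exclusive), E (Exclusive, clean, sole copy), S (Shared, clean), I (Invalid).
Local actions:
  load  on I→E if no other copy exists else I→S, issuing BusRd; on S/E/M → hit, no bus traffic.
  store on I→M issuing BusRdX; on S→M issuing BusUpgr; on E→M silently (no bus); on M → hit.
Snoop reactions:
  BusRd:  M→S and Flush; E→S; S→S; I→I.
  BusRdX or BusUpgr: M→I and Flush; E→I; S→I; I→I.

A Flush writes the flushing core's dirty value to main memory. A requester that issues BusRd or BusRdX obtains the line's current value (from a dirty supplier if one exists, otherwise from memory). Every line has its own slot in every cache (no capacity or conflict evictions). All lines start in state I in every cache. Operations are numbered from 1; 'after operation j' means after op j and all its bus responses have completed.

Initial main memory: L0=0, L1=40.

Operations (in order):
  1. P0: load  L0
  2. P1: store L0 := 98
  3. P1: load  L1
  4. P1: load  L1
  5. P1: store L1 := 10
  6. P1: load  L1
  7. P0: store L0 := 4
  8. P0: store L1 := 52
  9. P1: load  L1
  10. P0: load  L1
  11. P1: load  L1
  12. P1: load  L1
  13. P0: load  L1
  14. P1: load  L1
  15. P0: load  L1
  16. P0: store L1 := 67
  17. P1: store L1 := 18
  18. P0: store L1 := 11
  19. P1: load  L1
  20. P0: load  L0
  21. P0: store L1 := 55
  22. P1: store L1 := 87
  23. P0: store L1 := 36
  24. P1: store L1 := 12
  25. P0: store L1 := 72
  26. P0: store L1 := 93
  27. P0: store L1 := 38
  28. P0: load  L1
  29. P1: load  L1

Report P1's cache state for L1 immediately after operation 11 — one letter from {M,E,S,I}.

state = S

1. P0: load  L0  bus=[BusRd]  L0: P0=E P1=I  mem[L0]=0
2. P1: store L0 := 98  bus=[BusRdX]  L0: P0=I P1=M  mem[L0]=0
3. P1: load  L1  bus=[BusRd]  L1: P0=I P1=E  mem[L1]=40
4. P1: load  L1  bus=[-]  L1: P0=I P1=E  mem[L1]=40
5. P1: store L1 := 10  bus=[-]  L1: P0=I P1=M  mem[L1]=40
6. P1: load  L1  bus=[-]  L1: P0=I P1=M  mem[L1]=40
7. P0: store L0 := 4  bus=[BusRdX,Flush]  L0: P0=M P1=I  mem[L0]=98
8. P0: store L1 := 52  bus=[BusRdX,Flush]  L1: P0=M P1=I  mem[L1]=10
9. P1: load  L1  bus=[BusRd,Flush]  L1: P0=S P1=S  mem[L1]=52
10. P0: load  L1  bus=[-]  L1: P0=S P1=S  mem[L1]=52
11. P1: load  L1  bus=[-]  L1: P0=S P1=S  mem[L1]=52
12. P1: load  L1  bus=[-]  L1: P0=S P1=S  mem[L1]=52
13. P0: load  L1  bus=[-]  L1: P0=S P1=S  mem[L1]=52
14. P1: load  L1  bus=[-]  L1: P0=S P1=S  mem[L1]=52
15. P0: load  L1  bus=[-]  L1: P0=S P1=S  mem[L1]=52
16. P0: store L1 := 67  bus=[BusUpgr]  L1: P0=M P1=I  mem[L1]=52
17. P1: store L1 := 18  bus=[BusRdX,Flush]  L1: P0=I P1=M  mem[L1]=67
18. P0: store L1 := 11  bus=[BusRdX,Flush]  L1: P0=M P1=I  mem[L1]=18
19. P1: load  L1  bus=[BusRd,Flush]  L1: P0=S P1=S  mem[L1]=11
20. P0: load  L0  bus=[-]  L0: P0=M P1=I  mem[L0]=98
21. P0: store L1 := 55  bus=[BusUpgr]  L1: P0=M P1=I  mem[L1]=11
22. P1: store L1 := 87  bus=[BusRdX,Flush]  L1: P0=I P1=M  mem[L1]=55
23. P0: store L1 := 36  bus=[BusRdX,Flush]  L1: P0=M P1=I  mem[L1]=87
24. P1: store L1 := 12  bus=[BusRdX,Flush]  L1: P0=I P1=M  mem[L1]=36
25. P0: store L1 := 72  bus=[BusRdX,Flush]  L1: P0=M P1=I  mem[L1]=12
26. P0: store L1 := 93  bus=[-]  L1: P0=M P1=I  mem[L1]=12
27. P0: store L1 := 38  bus=[-]  L1: P0=M P1=I  mem[L1]=12
28. P0: load  L1  bus=[-]  L1: P0=M P1=I  mem[L1]=12
29. P1: load  L1  bus=[BusRd,Flush]  L1: P0=S P1=S  mem[L1]=38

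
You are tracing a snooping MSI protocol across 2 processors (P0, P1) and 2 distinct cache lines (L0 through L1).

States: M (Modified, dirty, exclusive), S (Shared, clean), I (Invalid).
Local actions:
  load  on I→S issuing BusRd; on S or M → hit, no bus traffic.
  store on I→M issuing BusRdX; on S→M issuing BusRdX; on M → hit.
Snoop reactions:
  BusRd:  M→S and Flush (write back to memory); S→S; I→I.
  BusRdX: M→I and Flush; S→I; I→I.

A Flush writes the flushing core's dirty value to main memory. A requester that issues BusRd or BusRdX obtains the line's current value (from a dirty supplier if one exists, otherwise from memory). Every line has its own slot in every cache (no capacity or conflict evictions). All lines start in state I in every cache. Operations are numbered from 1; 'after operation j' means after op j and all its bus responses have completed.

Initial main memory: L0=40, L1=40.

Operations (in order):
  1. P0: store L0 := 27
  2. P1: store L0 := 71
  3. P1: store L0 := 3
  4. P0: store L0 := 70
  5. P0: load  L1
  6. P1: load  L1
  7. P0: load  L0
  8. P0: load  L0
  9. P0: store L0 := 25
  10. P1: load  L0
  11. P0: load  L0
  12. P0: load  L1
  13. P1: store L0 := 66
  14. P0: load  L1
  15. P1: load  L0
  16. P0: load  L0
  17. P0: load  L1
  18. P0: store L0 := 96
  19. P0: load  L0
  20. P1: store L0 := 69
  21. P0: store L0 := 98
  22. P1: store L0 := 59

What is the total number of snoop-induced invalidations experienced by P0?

invalidations = 4

[1] P0: store L0 := 27 | P0:M(27), P1:I | bus: BusRdX
[2] P1: store L0 := 71 | P0:I, P1:M(71) | bus: BusRdX,Flush
[3] P1: store L0 := 3 | P0:I, P1:M(3) | bus: none
[4] P0: store L0 := 70 | P0:M(70), P1:I | bus: BusRdX,Flush
[5] P0: load  L1 | P0:S(40), P1:I | bus: BusRd
[6] P1: load  L1 | P0:S(40), P1:S(40) | bus: BusRd
[7] P0: load  L0 | P0:M(70), P1:I | bus: none
[8] P0: load  L0 | P0:M(70), P1:I | bus: none
[9] P0: store L0 := 25 | P0:M(25), P1:I | bus: none
[10] P1: load  L0 | P0:S(25), P1:S(25) | bus: BusRd,Flush
[11] P0: load  L0 | P0:S(25), P1:S(25) | bus: none
[12] P0: load  L1 | P0:S(40), P1:S(40) | bus: none
[13] P1: store L0 := 66 | P0:I, P1:M(66) | bus: BusRdX
[14] P0: load  L1 | P0:S(40), P1:S(40) | bus: none
[15] P1: load  L0 | P0:I, P1:M(66) | bus: none
[16] P0: load  L0 | P0:S(66), P1:S(66) | bus: BusRd,Flush
[17] P0: load  L1 | P0:S(40), P1:S(40) | bus: none
[18] P0: store L0 := 96 | P0:M(96), P1:I | bus: BusRdX
[19] P0: load  L0 | P0:M(96), P1:I | bus: none
[20] P1: store L0 := 69 | P0:I, P1:M(69) | bus: BusRdX,Flush
[21] P0: store L0 := 98 | P0:M(98), P1:I | bus: BusRdX,Flush
[22] P1: store L0 := 59 | P0:I, P1:M(59) | bus: BusRdX,Flush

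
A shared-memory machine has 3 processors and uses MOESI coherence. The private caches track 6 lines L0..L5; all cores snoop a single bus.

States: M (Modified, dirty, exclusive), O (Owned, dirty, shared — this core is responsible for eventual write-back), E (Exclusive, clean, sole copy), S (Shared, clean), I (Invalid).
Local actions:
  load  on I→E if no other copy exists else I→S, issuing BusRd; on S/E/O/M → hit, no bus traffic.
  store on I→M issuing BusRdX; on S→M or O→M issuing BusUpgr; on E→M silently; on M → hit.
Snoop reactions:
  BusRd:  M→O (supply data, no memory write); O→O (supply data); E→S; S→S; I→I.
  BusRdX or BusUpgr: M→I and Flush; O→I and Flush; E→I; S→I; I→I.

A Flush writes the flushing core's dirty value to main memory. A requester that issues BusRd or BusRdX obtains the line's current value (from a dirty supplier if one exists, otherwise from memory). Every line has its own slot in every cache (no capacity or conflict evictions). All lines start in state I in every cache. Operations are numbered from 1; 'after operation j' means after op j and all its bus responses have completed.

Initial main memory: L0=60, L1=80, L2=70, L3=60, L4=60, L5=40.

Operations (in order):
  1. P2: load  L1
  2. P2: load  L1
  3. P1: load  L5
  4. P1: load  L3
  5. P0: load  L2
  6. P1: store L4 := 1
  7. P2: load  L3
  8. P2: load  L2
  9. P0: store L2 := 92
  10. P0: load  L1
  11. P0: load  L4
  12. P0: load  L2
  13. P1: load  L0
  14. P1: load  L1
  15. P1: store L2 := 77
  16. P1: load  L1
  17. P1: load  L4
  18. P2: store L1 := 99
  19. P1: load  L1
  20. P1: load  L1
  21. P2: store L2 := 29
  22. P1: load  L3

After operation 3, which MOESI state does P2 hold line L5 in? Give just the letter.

state = I

1. P2: load  L1  bus=[BusRd]  L1: P0=I P1=I P2=E  mem[L1]=80
2. P2: load  L1  bus=[-]  L1: P0=I P1=I P2=E  mem[L1]=80
3. P1: load  L5  bus=[BusRd]  L5: P0=I P1=E P2=I  mem[L5]=40
4. P1: load  L3  bus=[BusRd]  L3: P0=I P1=E P2=I  mem[L3]=60
5. P0: load  L2  bus=[BusRd]  L2: P0=E P1=I P2=I  mem[L2]=70
6. P1: store L4 := 1  bus=[BusRdX]  L4: P0=I P1=M P2=I  mem[L4]=60
7. P2: load  L3  bus=[BusRd]  L3: P0=I P1=S P2=S  mem[L3]=60
8. P2: load  L2  bus=[BusRd]  L2: P0=S P1=I P2=S  mem[L2]=70
9. P0: store L2 := 92  bus=[BusUpgr]  L2: P0=M P1=I P2=I  mem[L2]=70
10. P0: load  L1  bus=[BusRd]  L1: P0=S P1=I P2=S  mem[L1]=80
11. P0: load  L4  bus=[BusRd]  L4: P0=S P1=O P2=I  mem[L4]=60
12. P0: load  L2  bus=[-]  L2: P0=M P1=I P2=I  mem[L2]=70
13. P1: load  L0  bus=[BusRd]  L0: P0=I P1=E P2=I  mem[L0]=60
14. P1: load  L1  bus=[BusRd]  L1: P0=S P1=S P2=S  mem[L1]=80
15. P1: store L2 := 77  bus=[BusRdX,Flush]  L2: P0=I P1=M P2=I  mem[L2]=92
16. P1: load  L1  bus=[-]  L1: P0=S P1=S P2=S  mem[L1]=80
17. P1: load  L4  bus=[-]  L4: P0=S P1=O P2=I  mem[L4]=60
18. P2: store L1 := 99  bus=[BusUpgr]  L1: P0=I P1=I P2=M  mem[L1]=80
19. P1: load  L1  bus=[BusRd]  L1: P0=I P1=S P2=O  mem[L1]=80
20. P1: load  L1  bus=[-]  L1: P0=I P1=S P2=O  mem[L1]=80
21. P2: store L2 := 29  bus=[BusRdX,Flush]  L2: P0=I P1=I P2=M  mem[L2]=77
22. P1: load  L3  bus=[-]  L3: P0=I P1=S P2=S  mem[L3]=60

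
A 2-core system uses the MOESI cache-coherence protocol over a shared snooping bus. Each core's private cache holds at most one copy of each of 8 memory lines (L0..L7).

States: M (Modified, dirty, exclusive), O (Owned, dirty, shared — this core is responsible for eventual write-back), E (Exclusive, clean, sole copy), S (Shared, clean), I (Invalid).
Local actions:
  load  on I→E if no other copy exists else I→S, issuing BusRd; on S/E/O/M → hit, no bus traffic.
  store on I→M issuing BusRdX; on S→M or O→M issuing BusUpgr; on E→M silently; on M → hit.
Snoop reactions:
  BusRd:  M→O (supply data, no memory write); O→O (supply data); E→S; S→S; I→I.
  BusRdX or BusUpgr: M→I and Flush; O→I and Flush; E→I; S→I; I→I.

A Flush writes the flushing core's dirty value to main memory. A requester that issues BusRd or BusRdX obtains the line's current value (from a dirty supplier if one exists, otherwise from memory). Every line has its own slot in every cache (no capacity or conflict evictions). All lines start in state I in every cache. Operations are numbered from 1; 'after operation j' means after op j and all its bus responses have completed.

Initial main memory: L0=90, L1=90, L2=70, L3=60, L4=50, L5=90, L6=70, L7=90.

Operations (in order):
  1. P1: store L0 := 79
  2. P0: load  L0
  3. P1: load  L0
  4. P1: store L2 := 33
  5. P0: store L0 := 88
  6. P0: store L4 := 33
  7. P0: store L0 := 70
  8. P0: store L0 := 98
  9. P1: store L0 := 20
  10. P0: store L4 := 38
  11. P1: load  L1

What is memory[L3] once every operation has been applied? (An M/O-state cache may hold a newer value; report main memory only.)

memory[L3] = 60

1. P1: store L0 := 79  bus=[BusRdX]  L0: P0=I P1=M  mem[L0]=90
2. P0: load  L0  bus=[BusRd]  L0: P0=S P1=O  mem[L0]=90
3. P1: load  L0  bus=[-]  L0: P0=S P1=O  mem[L0]=90
4. P1: store L2 := 33  bus=[BusRdX]  L2: P0=I P1=M  mem[L2]=70
5. P0: store L0 := 88  bus=[BusUpgr,Flush]  L0: P0=M P1=I  mem[L0]=79
6. P0: store L4 := 33  bus=[BusRdX]  L4: P0=M P1=I  mem[L4]=50
7. P0: store L0 := 70  bus=[-]  L0: P0=M P1=I  mem[L0]=79
8. P0: store L0 := 98  bus=[-]  L0: P0=M P1=I  mem[L0]=79
9. P1: store L0 := 20  bus=[BusRdX,Flush]  L0: P0=I P1=M  mem[L0]=98
10. P0: store L4 := 38  bus=[-]  L4: P0=M P1=I  mem[L4]=50
11. P1: load  L1  bus=[BusRd]  L1: P0=I P1=E  mem[L1]=90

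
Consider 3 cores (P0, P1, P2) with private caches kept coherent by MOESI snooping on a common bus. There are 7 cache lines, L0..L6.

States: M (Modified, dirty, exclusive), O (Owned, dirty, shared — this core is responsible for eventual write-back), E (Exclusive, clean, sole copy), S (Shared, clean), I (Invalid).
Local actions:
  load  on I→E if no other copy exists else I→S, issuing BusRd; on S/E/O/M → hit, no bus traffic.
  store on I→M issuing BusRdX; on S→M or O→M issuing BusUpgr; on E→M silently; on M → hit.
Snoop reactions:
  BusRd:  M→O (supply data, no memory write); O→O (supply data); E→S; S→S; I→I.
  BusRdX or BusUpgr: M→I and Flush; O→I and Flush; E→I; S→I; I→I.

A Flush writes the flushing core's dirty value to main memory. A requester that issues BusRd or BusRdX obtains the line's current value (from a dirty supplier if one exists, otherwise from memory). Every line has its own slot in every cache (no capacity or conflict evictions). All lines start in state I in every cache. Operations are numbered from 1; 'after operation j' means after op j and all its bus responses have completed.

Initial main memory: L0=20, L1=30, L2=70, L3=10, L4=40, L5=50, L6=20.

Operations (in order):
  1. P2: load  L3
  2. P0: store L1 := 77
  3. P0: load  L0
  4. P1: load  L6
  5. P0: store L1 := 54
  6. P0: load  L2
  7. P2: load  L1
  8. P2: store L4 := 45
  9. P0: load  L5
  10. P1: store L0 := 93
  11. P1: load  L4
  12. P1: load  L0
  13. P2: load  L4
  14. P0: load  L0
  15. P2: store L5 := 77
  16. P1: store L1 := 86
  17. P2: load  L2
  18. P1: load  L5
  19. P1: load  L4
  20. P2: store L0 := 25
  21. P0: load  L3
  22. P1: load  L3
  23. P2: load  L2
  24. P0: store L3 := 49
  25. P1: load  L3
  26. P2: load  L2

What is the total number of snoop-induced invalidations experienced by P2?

[1] P2: load  L3 | P0:I, P1:I, P2:E(10) | bus: BusRd
[2] P0: store L1 := 77 | P0:M(77), P1:I, P2:I | bus: BusRdX
[3] P0: load  L0 | P0:E(20), P1:I, P2:I | bus: BusRd
[4] P1: load  L6 | P0:I, P1:E(20), P2:I | bus: BusRd
[5] P0: store L1 := 54 | P0:M(54), P1:I, P2:I | bus: none
[6] P0: load  L2 | P0:E(70), P1:I, P2:I | bus: BusRd
[7] P2: load  L1 | P0:O(54), P1:I, P2:S(54) | bus: BusRd
[8] P2: store L4 := 45 | P0:I, P1:I, P2:M(45) | bus: BusRdX
[9] P0: load  L5 | P0:E(50), P1:I, P2:I | bus: BusRd
[10] P1: store L0 := 93 | P0:I, P1:M(93), P2:I | bus: BusRdX
[11] P1: load  L4 | P0:I, P1:S(45), P2:O(45) | bus: BusRd
[12] P1: load  L0 | P0:I, P1:M(93), P2:I | bus: none
[13] P2: load  L4 | P0:I, P1:S(45), P2:O(45) | bus: none
[14] P0: load  L0 | P0:S(93), P1:O(93), P2:I | bus: BusRd
[15] P2: store L5 := 77 | P0:I, P1:I, P2:M(77) | bus: BusRdX
[16] P1: store L1 := 86 | P0:I, P1:M(86), P2:I | bus: BusRdX,Flush
[17] P2: load  L2 | P0:S(70), P1:I, P2:S(70) | bus: BusRd
[18] P1: load  L5 | P0:I, P1:S(77), P2:O(77) | bus: BusRd
[19] P1: load  L4 | P0:I, P1:S(45), P2:O(45) | bus: none
[20] P2: store L0 := 25 | P0:I, P1:I, P2:M(25) | bus: BusRdX,Flush
[21] P0: load  L3 | P0:S(10), P1:I, P2:S(10) | bus: BusRd
[22] P1: load  L3 | P0:S(10), P1:S(10), P2:S(10) | bus: BusRd
[23] P2: load  L2 | P0:S(70), P1:I, P2:S(70) | bus: none
[24] P0: store L3 := 49 | P0:M(49), P1:I, P2:I | bus: BusUpgr
[25] P1: load  L3 | P0:O(49), P1:S(49), P2:I | bus: BusRd
[26] P2: load  L2 | P0:S(70), P1:I, P2:S(70) | bus: none

invalidations = 2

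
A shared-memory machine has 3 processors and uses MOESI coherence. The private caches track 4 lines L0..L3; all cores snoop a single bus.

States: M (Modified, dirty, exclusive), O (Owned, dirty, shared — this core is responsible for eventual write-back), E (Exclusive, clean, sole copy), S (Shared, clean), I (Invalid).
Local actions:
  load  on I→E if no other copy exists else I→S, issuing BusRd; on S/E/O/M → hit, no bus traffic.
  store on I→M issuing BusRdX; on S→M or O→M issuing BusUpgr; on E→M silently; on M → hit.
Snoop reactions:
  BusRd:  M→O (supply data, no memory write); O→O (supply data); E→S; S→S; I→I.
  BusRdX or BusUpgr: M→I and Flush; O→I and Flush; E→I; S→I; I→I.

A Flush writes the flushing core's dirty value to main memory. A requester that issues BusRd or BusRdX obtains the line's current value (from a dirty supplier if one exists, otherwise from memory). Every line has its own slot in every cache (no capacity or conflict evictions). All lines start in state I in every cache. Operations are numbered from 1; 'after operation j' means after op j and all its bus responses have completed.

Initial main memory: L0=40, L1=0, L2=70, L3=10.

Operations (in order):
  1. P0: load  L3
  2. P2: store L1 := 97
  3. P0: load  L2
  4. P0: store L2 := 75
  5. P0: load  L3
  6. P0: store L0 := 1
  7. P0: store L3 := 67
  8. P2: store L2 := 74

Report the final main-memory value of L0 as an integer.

memory[L0] = 40

  op1 P0: load  L3 → E/I/I on L3; bus BusRd; mem=10
  op2 P2: store L1 := 97 → I/I/M on L1; bus BusRdX; mem=0
  op3 P0: load  L2 → E/I/I on L2; bus BusRd; mem=70
  op4 P0: store L2 := 75 → M/I/I on L2; bus (none); mem=70
  op5 P0: load  L3 → E/I/I on L3; bus (none); mem=10
  op6 P0: store L0 := 1 → M/I/I on L0; bus BusRdX; mem=40
  op7 P0: store L3 := 67 → M/I/I on L3; bus (none); mem=10
  op8 P2: store L2 := 74 → I/I/M on L2; bus BusRdX Flush; mem=75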